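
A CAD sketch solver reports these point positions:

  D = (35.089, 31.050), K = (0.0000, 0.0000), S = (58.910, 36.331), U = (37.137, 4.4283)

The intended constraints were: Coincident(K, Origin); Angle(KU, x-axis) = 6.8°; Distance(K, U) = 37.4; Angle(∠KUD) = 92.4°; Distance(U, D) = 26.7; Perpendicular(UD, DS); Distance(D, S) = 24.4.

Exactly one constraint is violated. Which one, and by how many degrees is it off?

Perpendicular(UD, DS) — off by 8.10°.

K = (0.00, 0.00) ✓; KU at 6.800° ✓; |KU| = 37.40 ✓; ∠KUD = 92.40° ✓; |UD| = 26.70 ✓; ∠(UD, DS) = 81.90° ✗; |DS| = 24.40 ✓.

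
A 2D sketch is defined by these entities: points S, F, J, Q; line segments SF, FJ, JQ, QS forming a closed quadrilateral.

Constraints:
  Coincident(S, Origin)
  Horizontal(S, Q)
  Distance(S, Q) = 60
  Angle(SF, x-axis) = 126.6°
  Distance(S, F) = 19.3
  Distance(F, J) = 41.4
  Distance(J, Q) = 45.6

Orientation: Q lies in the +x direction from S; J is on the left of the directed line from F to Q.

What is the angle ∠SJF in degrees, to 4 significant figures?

27.04°

S is at the origin; SQ is horizontal with |SQ| = 60.0 and Q in +x, so Q = (60.0, 0). SF runs at 126.6° with |SF| = 19.3, so F = (-11.51, 15.49). J is determined by |FJ| = 41.4 and |JQ| = 45.6 together: it lies at the intersection of circle(F, 41.4) and circle(Q, 45.6). With |FQ| = 73.17, the foot of the radical line on FQ is 34.09 from F and the perpendicular offset is √(41.4² − 34.09²) = 23.50. Taking the left-of-FQ solution: J = (26.78, 31.24).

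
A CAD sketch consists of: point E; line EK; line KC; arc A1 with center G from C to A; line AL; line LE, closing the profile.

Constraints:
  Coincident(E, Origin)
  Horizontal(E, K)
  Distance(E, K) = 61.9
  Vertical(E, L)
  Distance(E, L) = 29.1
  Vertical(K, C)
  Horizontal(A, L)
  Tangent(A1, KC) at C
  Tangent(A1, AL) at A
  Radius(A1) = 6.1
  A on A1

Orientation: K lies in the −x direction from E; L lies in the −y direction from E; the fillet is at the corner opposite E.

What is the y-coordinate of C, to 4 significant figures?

-23.00

The virtual corner opposite E is at (-61.90, -29.10). The tangent condition forces GC to be normal to KC and A1 meets AL tangentially, so GA is at right angles to AL, with radius 6.1, so the center G sits 6.1 in from both sides at G = (-55.80, -23.00). That places the tangent points at C = (-61.90, -23.00) on KC and A = (-55.80, -29.10) on AL. So C.y = -23.00.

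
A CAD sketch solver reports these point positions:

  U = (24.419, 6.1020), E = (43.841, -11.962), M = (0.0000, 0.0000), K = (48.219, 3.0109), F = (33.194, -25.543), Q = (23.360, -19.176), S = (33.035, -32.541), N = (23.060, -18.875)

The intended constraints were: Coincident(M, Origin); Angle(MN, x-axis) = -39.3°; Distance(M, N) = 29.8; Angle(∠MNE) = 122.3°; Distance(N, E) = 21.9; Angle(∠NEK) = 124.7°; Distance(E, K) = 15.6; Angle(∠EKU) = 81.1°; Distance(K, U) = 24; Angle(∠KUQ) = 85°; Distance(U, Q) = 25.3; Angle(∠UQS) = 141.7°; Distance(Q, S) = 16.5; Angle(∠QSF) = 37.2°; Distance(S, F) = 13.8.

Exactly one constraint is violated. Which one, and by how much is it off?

Distance(S, F) = 13.8 — off by 6.80.

M = (0.00, 0.00) ✓; MN at -39.30° ✓; |MN| = 29.80 ✓; ∠MNE = 122.3° ✓; |NE| = 21.90 ✓; ∠NEK = 124.7° ✓; |EK| = 15.60 ✓; ∠EKU = 81.10° ✓; |KU| = 24.00 ✓; ∠KUQ = 85.00° ✓; |UQ| = 25.30 ✓; ∠UQS = 141.7° ✓; |QS| = 16.50 ✓; ∠QSF = 37.20° ✓; |SF| = 7.000 ✗.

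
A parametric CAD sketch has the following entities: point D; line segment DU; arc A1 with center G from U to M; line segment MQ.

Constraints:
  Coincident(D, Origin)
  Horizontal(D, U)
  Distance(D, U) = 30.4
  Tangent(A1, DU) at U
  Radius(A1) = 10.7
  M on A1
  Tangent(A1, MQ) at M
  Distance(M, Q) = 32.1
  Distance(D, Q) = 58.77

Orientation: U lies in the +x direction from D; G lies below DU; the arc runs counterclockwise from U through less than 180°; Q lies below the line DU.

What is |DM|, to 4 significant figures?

27.36

D is at the origin; D and U share the same y with |DU| = 30.4 and U on the +x side, so U = (30.40, 0.000). A1 meets DU tangentially, so GU is at right angles to DU, so G = U + (0, -10.7) = (30.40, -10.70). Since GM ⟂ MQ (tangency), |GQ| = √(10.7² + 32.1²) = 33.84 regardless of where M sits on A1. So Q lies on both circle(D, 58.77) and circle(G, 33.84); the below-DU intersection is Q = (39.86, -43.19). M is the foot of the tangent from Q: M = (21.60, -16.79).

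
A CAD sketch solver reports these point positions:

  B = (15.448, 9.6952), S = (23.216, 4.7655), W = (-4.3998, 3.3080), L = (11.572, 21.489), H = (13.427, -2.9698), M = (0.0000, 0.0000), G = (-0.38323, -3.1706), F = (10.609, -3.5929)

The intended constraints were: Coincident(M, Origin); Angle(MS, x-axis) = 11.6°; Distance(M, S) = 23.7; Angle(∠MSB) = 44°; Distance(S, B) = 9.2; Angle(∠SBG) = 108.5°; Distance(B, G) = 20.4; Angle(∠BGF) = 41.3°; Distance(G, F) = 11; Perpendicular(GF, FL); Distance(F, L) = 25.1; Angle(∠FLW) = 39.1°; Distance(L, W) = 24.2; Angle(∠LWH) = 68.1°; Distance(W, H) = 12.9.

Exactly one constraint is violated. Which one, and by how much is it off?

Distance(W, H) = 12.9 — off by 6.00.

M = (0.00, 0.00) ✓; MS at 11.60° ✓; |MS| = 23.70 ✓; ∠MSB = 44.00° ✓; |SB| = 9.200 ✓; ∠SBG = 108.5° ✓; |BG| = 20.40 ✓; ∠BGF = 41.30° ✓; |GF| = 11.00 ✓; ∠(GF, FL) = 90.00° ✓; |FL| = 25.10 ✓; ∠FLW = 39.10° ✓; |LW| = 24.20 ✓; ∠LWH = 68.10° ✓; |WH| = 18.90 ✗.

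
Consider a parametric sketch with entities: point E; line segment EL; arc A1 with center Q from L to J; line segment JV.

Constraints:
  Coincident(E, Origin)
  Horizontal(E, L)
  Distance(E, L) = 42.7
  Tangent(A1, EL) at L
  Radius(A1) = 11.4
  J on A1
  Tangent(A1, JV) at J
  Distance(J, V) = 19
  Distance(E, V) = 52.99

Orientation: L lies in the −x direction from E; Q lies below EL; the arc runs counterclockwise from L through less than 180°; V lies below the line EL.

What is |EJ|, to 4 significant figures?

55.03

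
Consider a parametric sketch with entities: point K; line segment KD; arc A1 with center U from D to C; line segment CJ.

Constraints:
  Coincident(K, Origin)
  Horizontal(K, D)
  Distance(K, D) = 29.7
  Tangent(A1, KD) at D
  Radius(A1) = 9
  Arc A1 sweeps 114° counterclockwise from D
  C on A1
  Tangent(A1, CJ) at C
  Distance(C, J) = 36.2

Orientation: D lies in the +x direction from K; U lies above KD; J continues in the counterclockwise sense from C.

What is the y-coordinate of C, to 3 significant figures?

12.7

Since A1 is tangent to KD there, UD ⟂ KD, so U = D + (0, 9) = (29.7, 9.00). On A1, D sits at bearing -90° from U; a 114° counterclockwise sweep puts C at bearing 24°, so C = U + 9.0·(cos 24°, sin 24°) = (37.9, 12.7). So C.y = 12.7.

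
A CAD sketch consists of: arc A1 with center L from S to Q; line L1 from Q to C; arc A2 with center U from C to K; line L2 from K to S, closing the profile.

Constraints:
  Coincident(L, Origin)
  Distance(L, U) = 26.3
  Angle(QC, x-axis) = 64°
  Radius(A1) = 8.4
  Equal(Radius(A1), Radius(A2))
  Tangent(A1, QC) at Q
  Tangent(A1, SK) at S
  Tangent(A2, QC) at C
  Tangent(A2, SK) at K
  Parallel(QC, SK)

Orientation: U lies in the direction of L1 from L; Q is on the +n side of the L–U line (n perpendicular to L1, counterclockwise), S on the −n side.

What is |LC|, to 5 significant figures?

27.609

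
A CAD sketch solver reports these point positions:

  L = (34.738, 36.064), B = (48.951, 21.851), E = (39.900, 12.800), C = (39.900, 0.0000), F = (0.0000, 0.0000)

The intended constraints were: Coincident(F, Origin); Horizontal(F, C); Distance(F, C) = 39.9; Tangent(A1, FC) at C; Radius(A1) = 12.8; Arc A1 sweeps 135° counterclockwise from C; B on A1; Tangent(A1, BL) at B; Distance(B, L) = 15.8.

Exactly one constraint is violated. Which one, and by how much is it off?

Distance(B, L) = 15.8 — off by 4.30.

F = (0.00, 0.00) ✓; F.y = 0.00, C.y = 0.00 ✓; |FC| = 39.90 ✓; ∠(EC, CF) = 90.00° ✓; |EC| = 12.80 ✓; bearing(E→B) − bearing(E→C) = 135.0° ✓; |EB| = 12.80 ✓; ∠(EB, BL) = 90.00° ✓; |BL| = 20.10 ✗.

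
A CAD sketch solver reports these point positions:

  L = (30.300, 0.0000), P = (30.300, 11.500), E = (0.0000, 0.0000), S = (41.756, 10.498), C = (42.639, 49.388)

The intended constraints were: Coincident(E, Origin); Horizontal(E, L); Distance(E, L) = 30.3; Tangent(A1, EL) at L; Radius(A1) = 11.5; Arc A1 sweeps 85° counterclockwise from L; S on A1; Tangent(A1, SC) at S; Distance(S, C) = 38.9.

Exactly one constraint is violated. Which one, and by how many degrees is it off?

Tangent(A1, SC) at S — off by 3.70°.

E = (0.00, 0.00) ✓; E.y = 0.00, L.y = 0.00 ✓; |EL| = 30.30 ✓; ∠(PL, LE) = 90.00° ✓; |PL| = 11.50 ✓; bearing(P→S) − bearing(P→L) = 85.00° ✓; |PS| = 11.50 ✓; ∠(PS, SC) = 86.30° ✗; |SC| = 38.90 ✓.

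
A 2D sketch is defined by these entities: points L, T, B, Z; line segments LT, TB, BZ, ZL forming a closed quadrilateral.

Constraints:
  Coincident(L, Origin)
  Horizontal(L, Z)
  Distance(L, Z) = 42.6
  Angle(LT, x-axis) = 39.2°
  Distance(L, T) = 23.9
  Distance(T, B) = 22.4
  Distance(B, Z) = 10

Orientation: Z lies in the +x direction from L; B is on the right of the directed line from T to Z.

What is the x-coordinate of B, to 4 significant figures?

32.83

Checks: |TB| = 22.40 ✓; |BZ| = 10.00 ✓.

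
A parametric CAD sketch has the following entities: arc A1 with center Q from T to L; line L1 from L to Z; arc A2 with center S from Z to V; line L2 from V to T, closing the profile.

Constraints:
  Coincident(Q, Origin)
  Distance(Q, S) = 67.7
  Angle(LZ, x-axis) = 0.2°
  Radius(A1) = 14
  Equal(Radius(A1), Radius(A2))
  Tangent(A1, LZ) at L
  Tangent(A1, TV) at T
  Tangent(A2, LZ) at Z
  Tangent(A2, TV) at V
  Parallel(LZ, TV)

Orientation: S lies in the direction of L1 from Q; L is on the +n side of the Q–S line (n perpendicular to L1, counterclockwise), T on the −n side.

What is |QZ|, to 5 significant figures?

69.132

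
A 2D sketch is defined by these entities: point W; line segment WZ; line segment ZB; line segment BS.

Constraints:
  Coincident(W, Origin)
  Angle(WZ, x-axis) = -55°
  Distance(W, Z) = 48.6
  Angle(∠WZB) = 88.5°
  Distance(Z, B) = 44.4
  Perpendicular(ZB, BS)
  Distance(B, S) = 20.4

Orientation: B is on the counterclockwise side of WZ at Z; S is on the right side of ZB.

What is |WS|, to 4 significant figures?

81.36

W is at the origin; WZ runs at -55.0° with length 48.6, so Z = 48.6·(cos -55.0°, sin -55.0°) = (27.88, -39.81). ∠WZB = 88.5°, so ZB runs at -55.0° + (180° − 88.5°) = 36.50° from the x-axis; with |ZB| = 44.4, B = Z + 44.4·(cos 36.50°, sin 36.50°) = (63.57, -13.40). ZB is perpendicular to BS; with |BS| = 20.4 on the right of ZB, S = B + 20.4·(0.5948, -0.8039) = (75.70, -29.80). Then |WS| = |S − W| = 81.36.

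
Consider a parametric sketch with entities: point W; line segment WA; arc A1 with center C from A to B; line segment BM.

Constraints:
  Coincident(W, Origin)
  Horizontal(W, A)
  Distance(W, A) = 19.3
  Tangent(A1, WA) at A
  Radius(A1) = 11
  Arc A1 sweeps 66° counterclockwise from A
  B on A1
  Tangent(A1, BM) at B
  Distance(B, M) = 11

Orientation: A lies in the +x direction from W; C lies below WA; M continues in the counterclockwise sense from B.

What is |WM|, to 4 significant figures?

17.25

W is at the origin; W and A share the same y with |WA| = 19.3 and A on the +x side, so A = (19.30, 0.000). Tangency of A1 to WA means the radius CA is perpendicular to WA, so C = A + (0, -11) = (19.30, -11.00). On A1, A sits at bearing 90° from C; a 66° counterclockwise sweep puts B at bearing 156°, so B = C + 11.0·(cos 156°, sin 156°) = (9.251, -6.526). The tangent condition forces CB to be normal to BM, so BM runs along (−sin 156°, cos 156°); with |BM| = 11.0, M = (4.777, -16.57). Then |WM| = |M − W| = 17.25.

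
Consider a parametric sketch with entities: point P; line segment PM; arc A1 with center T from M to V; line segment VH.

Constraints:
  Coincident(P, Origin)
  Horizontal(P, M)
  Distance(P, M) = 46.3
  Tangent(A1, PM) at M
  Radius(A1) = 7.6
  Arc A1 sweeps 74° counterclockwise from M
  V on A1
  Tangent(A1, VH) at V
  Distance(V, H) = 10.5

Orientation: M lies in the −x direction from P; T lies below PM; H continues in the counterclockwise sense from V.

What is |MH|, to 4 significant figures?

18.64

P is at the origin; P and M share the same y with |PM| = 46.3 and M on the −x side, so M = (-46.30, 0.000). Since A1 is tangent to PM there, TM ⟂ PM, so T = M + (0, -7.6) = (-46.30, -7.600). On A1, M sits at bearing 90° from T; a 74° counterclockwise sweep puts V at bearing 164°, so V = T + 7.6·(cos 164°, sin 164°) = (-53.61, -5.505). A1 meets VH tangentially, so TV is at right angles to VH, so VH runs along (−sin 164°, cos 164°); with |VH| = 10.5, H = (-56.50, -15.60). Then |MH| = |H − M| = 18.64.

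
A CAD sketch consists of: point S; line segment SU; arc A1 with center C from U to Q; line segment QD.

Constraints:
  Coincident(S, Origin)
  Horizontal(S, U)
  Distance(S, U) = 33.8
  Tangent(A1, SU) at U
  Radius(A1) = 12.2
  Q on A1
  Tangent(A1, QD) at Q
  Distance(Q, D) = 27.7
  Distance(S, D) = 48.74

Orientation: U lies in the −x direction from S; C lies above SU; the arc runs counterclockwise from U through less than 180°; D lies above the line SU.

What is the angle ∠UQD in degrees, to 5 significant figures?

130.82°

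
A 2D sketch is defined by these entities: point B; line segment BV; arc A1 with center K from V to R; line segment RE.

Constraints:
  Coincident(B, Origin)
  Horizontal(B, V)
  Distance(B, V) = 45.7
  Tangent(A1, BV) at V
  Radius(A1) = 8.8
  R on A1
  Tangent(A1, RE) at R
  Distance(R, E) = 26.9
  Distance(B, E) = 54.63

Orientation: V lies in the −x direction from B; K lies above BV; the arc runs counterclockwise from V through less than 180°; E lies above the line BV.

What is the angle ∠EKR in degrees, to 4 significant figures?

71.89°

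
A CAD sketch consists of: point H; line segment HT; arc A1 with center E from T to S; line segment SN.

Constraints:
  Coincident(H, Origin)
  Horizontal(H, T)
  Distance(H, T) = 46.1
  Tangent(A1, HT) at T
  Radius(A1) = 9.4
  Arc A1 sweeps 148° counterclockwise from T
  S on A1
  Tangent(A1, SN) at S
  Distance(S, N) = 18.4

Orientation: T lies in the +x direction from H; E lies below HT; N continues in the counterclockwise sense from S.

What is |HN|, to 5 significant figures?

62.874

H is at the origin; HT is horizontal with |HT| = 46.1 and T on the +x side, so T = (46.100, 0.0000). Since A1 is tangent to HT there, ET ⟂ HT, so E = T + (0, -9.4) = (46.100, -9.4000). On A1, T sits at bearing 90° from E; a 148° counterclockwise sweep puts S at bearing 238°, so S = E + 9.4·(cos 238°, sin 238°) = (41.119, -17.372). Tangency of A1 to SN means the radius ES is perpendicular to SN, so SN runs along (−sin 238°, cos 238°); with |SN| = 18.4, N = (56.723, -27.122). Then |HN| = |N − H| = 62.874.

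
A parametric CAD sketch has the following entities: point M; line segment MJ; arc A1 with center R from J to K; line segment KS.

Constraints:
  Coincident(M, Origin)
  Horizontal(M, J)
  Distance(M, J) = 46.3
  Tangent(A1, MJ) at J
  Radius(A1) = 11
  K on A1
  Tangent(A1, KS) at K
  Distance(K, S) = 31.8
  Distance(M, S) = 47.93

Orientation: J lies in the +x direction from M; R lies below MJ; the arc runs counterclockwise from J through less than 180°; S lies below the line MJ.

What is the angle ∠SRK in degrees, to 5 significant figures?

70.919°

M is at the origin; MJ is horizontal with |MJ| = 46.3 and J on the +x side, so J = (46.300, 0.0000). Tangency of A1 to MJ means the radius RJ is perpendicular to MJ, so R = J + (0, -11) = (46.300, -11.000). Since RK ⟂ KS (tangency), |RS| = √(11.0² + 31.8²) = 33.649 regardless of where K sits on A1. So S lies on both circle(M, 47.93) and circle(R, 33.649); the below-MJ intersection is S = (27.754, -39.077). K is the foot of the tangent from S: K = (35.644, -8.2709).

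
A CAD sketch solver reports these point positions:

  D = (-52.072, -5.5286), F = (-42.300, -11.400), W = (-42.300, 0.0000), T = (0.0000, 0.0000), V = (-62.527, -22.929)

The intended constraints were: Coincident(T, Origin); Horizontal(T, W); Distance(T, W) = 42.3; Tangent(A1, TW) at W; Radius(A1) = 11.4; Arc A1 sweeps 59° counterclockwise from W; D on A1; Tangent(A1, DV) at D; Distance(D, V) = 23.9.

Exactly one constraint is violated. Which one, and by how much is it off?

Distance(D, V) = 23.9 — off by 3.60.

T = (0.00, 0.00) ✓; T.y = 0.00, W.y = 0.00 ✓; |TW| = 42.30 ✓; ∠(FW, WT) = 90.00° ✓; |FW| = 11.40 ✓; bearing(F→D) − bearing(F→W) = 59.00° ✓; |FD| = 11.40 ✓; ∠(FD, DV) = 90.00° ✓; |DV| = 20.30 ✗.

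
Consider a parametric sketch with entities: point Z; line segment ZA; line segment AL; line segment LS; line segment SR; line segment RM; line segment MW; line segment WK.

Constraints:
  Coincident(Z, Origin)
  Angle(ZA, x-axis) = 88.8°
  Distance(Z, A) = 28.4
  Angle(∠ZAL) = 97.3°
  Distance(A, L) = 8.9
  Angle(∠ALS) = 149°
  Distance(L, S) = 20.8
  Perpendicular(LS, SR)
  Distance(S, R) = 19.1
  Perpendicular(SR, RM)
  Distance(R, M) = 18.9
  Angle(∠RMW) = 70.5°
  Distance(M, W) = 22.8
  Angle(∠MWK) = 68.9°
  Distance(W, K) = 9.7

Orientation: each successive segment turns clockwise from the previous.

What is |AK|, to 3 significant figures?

24.5

Z is at the origin; ZA runs at 88.8° with length 28.4, so A = (0.595, 28.4). ∠ZAL = 97.3° gives AL at 6.10° from the x-axis; with |AL| = 8.9, L = (9.44, 29.3). ∠ALS = 149.0° gives LS at -24.9° from the x-axis; with |LS| = 20.8, S = (28.3, 20.6). LS is perpendicular to SR, so SR runs at -115°; with |SR| = 19.1, R = (20.3, 3.26). The perpendicularity gives RM at right angles to SR, so RM runs at 155°; with |RM| = 18.9, M = (3.13, 11.2). ∠RMW = 70.5° gives MW at 45.6° from the x-axis; with |MW| = 22.8, W = (19.1, 27.5). ∠MWK = 68.9° gives WK at -65.5° from the x-axis; with |WK| = 9.7, K = (23.1, 18.7). Then |AK| = |K − A| = 24.5.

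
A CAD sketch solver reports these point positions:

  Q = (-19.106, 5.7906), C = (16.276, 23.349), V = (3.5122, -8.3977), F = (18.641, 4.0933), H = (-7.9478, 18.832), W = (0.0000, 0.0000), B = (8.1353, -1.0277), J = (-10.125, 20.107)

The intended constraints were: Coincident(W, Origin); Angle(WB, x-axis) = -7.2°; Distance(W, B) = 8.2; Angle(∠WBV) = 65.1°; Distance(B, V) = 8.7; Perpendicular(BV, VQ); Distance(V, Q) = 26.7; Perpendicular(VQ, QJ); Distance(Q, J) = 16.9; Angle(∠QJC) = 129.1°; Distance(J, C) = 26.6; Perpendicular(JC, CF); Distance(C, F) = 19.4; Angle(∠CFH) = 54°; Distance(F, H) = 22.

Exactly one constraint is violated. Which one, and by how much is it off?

Distance(F, H) = 22 — off by 8.40.

W = (0.00, 0.00) ✓; WB at -7.200° ✓; |WB| = 8.200 ✓; ∠WBV = 65.10° ✓; |BV| = 8.700 ✓; ∠(BV, VQ) = 90.00° ✓; |VQ| = 26.70 ✓; ∠(VQ, QJ) = 90.00° ✓; |QJ| = 16.90 ✓; ∠QJC = 129.1° ✓; |JC| = 26.60 ✓; ∠(JC, CF) = 90.00° ✓; |CF| = 19.40 ✓; ∠CFH = 54.00° ✓; |FH| = 30.40 ✗.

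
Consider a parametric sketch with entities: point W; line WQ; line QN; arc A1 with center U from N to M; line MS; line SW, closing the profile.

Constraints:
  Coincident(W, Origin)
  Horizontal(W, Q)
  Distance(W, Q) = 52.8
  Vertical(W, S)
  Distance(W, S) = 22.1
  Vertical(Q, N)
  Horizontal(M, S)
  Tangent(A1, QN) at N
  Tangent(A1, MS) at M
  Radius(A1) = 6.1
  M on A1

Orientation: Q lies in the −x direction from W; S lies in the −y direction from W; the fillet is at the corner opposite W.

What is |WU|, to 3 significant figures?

49.4

WS is vertical with |WS| = 22.1 and S on the −y side, so S = (0.00, -22.1). The virtual corner opposite W is at (-52.8, -22.1). Since A1 is tangent to QN there, UN ⟂ QN and the tangent condition forces UM to be normal to MS, with radius 6.1, so the center U sits 6.1 in from both sides at U = (-46.7, -16.0). Then |WU| = |U − W| = 49.4.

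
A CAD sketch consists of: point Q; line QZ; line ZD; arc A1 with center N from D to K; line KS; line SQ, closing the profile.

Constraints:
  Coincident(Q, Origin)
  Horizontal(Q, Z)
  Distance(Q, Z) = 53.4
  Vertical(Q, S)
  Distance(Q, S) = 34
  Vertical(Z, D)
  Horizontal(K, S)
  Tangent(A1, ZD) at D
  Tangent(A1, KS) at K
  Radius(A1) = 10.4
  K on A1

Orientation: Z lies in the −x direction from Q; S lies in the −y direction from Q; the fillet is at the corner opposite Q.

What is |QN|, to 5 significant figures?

49.051

Q is at the origin; QZ is horizontal with |QZ| = 53.4 and Z on the −x side, so Z = (-53.400, 0.0000). Q and S share the same x with |QS| = 34.0 and S on the −y side, so S = (0.0000, -34.000). The virtual corner opposite Q is at (-53.400, -34.000). Tangency of A1 to ZD means the radius ND is perpendicular to ZD and since A1 is tangent to KS there, NK ⟂ KS, with radius 10.4, so the center N sits 10.4 in from both sides at N = (-43.000, -23.600). Then |QN| = |N − Q| = 49.051.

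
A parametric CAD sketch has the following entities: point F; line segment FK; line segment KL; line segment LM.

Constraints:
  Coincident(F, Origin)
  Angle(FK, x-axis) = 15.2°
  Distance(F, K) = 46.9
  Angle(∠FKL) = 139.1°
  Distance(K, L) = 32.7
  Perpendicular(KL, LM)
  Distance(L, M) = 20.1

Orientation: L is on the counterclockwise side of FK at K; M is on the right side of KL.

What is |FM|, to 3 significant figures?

85.0

∠FKL = 139.1°, so KL runs at 15.2° + (180° − 139.1°) = 56.1° from the x-axis; with |KL| = 32.7, L = K + 32.7·(cos 56.1°, sin 56.1°) = (63.5, 39.4). KL is perpendicular to LM; with |LM| = 20.1 on the right of KL, M = L + 20.1·(0.830, -0.558) = (80.2, 28.2). Then |FM| = |M − F| = 85.0.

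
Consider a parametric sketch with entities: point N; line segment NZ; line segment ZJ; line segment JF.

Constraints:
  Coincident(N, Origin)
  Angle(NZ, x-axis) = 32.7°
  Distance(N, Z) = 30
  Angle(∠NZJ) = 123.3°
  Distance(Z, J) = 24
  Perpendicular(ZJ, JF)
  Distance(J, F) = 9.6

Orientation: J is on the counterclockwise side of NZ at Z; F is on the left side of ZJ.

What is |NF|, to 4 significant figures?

43.33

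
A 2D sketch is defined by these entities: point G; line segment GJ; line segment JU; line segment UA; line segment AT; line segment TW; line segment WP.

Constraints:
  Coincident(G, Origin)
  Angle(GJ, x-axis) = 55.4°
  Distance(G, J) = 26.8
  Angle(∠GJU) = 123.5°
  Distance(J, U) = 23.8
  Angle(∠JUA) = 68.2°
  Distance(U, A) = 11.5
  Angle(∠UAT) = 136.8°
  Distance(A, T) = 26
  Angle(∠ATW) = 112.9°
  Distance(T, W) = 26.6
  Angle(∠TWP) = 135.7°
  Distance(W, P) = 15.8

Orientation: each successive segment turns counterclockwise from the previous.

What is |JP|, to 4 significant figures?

27.49

G is at the origin; GJ runs at 55.4° with length 26.8, so J = (15.22, 22.06). ∠GJU = 123.5° gives JU at 111.9° from the x-axis; with |JU| = 23.8, U = (6.341, 44.14). ∠JUA = 68.2° gives UA at -136.3° from the x-axis; with |UA| = 11.5, A = (-1.973, 36.20). ∠UAT = 136.8° gives AT at -93.10° from the x-axis; with |AT| = 26.0, T = (-3.379, 10.24). ∠ATW = 112.9° gives TW at -26.00° from the x-axis; with |TW| = 26.6, W = (20.53, -1.425). ∠TWP = 135.7° gives WP at 18.30° from the x-axis; with |WP| = 15.8, P = (35.53, 3.536). Then |JP| = |P − J| = 27.49.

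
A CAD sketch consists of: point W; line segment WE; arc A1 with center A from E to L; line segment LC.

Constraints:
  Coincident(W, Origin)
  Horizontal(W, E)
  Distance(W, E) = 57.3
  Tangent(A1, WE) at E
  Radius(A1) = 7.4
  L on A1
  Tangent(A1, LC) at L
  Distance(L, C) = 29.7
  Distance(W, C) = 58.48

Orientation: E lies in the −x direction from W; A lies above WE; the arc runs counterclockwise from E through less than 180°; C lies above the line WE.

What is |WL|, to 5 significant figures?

50.376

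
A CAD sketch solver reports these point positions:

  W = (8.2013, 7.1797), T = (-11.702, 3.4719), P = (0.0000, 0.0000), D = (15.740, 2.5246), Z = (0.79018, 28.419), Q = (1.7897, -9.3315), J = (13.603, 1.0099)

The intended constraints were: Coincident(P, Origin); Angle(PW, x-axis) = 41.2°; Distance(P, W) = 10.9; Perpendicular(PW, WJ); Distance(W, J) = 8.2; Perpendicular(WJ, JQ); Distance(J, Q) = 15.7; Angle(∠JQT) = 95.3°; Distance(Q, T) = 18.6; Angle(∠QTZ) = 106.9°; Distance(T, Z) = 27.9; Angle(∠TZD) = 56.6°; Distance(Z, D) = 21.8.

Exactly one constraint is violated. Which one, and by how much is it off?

Distance(Z, D) = 21.8 — off by 8.10.

P = (0.00, 0.00) ✓; PW at 41.20° ✓; |PW| = 10.90 ✓; ∠(PW, WJ) = 90.00° ✓; |WJ| = 8.200 ✓; ∠(WJ, JQ) = 90.00° ✓; |JQ| = 15.70 ✓; ∠JQT = 95.30° ✓; |QT| = 18.60 ✓; ∠QTZ = 106.9° ✓; |TZ| = 27.90 ✓; ∠TZD = 56.60° ✓; |ZD| = 29.90 ✗.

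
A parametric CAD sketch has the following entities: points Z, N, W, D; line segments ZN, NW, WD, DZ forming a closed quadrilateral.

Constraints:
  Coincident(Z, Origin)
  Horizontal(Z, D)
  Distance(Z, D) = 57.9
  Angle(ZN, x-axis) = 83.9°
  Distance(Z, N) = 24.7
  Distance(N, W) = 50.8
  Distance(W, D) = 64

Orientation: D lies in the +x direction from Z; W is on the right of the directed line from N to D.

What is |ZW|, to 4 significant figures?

26.15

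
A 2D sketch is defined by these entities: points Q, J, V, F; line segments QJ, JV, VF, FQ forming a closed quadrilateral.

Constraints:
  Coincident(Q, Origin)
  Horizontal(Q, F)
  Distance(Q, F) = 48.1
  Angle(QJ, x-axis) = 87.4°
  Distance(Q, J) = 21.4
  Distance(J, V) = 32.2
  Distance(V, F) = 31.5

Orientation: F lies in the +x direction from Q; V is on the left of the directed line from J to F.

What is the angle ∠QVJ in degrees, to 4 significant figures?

29.25°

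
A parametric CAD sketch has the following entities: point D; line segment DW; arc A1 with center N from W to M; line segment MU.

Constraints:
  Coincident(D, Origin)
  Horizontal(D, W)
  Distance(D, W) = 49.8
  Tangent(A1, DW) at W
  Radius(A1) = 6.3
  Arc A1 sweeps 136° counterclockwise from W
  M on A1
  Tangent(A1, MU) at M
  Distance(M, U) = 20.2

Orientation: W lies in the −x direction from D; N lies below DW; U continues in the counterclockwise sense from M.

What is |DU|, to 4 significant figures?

46.80

On A1, W sits at bearing 90° from N; a 136° counterclockwise sweep puts M at bearing 226°, so M = N + 6.3·(cos 226°, sin 226°) = (-54.18, -10.83). Since A1 is tangent to MU there, NM ⟂ MU, so MU runs along (−sin 226°, cos 226°); with |MU| = 20.2, U = (-39.65, -24.86). Then |DU| = |U − D| = 46.80.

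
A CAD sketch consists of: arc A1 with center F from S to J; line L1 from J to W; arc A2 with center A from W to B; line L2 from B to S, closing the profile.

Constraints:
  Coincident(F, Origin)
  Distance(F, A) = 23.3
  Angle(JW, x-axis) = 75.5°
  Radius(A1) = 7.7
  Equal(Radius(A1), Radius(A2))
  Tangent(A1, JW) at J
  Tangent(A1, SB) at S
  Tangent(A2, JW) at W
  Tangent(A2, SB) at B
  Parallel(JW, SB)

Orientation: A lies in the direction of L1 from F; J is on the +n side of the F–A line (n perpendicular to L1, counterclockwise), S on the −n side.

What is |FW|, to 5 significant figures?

24.539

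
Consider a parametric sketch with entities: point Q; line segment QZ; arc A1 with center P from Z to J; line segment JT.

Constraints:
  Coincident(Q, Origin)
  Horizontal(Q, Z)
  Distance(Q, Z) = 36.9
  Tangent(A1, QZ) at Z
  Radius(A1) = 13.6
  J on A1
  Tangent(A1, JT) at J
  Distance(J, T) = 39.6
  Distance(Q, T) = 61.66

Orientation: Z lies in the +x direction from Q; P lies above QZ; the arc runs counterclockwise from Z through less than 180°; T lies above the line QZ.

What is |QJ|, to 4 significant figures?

52.77

Q is at the origin; QZ is horizontal with |QZ| = 36.9 and Z on the +x side, so Z = (36.90, 0.000). A1 meets QZ tangentially, so PZ is at right angles to QZ, so P = Z + (0, 13.6) = (36.90, 13.60). Since PJ ⟂ JT (tangency), |PT| = √(13.6² + 39.6²) = 41.87 regardless of where J sits on A1. So T lies on both circle(Q, 61.66) and circle(P, 41.87); the above-QZ intersection is T = (28.58, 54.64). J is the foot of the tangent from T: J = (48.63, 20.48).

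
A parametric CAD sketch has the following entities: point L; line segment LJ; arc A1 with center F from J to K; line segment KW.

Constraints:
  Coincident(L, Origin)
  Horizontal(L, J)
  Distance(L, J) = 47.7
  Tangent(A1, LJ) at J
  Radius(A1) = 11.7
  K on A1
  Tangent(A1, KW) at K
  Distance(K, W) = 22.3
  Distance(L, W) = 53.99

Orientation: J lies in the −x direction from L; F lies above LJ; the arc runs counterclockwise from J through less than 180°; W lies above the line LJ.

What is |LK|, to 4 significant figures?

38.79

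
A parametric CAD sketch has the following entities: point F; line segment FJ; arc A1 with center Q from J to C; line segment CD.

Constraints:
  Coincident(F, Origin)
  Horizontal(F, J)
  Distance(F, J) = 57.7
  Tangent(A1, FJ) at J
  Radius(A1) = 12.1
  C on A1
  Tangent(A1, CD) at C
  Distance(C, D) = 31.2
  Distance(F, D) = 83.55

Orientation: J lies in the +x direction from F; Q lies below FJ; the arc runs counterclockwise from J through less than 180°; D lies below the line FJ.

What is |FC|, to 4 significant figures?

53.61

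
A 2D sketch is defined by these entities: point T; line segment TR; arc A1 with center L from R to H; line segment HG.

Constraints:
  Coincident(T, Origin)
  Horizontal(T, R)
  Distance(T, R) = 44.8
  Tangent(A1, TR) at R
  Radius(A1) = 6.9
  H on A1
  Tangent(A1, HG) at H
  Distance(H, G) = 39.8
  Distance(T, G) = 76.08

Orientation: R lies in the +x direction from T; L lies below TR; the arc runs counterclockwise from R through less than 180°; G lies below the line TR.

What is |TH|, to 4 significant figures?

40.73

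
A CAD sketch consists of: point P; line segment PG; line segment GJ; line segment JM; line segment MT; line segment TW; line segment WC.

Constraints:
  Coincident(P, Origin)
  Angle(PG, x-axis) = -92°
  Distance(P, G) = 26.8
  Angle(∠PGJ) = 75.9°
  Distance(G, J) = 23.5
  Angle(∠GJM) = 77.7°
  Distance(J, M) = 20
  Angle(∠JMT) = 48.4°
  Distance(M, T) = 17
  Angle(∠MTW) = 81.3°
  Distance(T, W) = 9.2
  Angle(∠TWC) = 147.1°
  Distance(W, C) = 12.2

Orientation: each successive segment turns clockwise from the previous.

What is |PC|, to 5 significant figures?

32.710

∠MTW = 81.3° gives TW at -168.70° from the x-axis; with |TW| = 9.2, W = (-17.208, -20.451). ∠TWC = 147.1° gives WC at 158.40° from the x-axis; with |WC| = 12.2, C = (-28.552, -15.960). Then |PC| = |C − P| = 32.710.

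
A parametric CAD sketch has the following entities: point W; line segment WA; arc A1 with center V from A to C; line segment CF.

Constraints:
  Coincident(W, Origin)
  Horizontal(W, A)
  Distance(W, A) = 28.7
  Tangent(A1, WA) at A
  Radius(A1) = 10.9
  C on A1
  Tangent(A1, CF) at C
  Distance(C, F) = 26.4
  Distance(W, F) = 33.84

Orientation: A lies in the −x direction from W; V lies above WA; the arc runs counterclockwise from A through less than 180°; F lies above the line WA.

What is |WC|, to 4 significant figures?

19.81

W is at the origin; WA is horizontal with |WA| = 28.7 and A on the −x side, so A = (-28.70, 0.000). Tangency of A1 to WA means the radius VA is perpendicular to WA, so V = A + (0, 10.9) = (-28.70, 10.90). Since VC ⟂ CF (tangency), |VF| = √(10.9² + 26.4²) = 28.56 regardless of where C sits on A1. So F lies on both circle(W, 33.84) and circle(V, 28.56); the above-WA intersection is F = (-9.864, 32.37). C is the foot of the tangent from F: C = (-18.38, 7.383).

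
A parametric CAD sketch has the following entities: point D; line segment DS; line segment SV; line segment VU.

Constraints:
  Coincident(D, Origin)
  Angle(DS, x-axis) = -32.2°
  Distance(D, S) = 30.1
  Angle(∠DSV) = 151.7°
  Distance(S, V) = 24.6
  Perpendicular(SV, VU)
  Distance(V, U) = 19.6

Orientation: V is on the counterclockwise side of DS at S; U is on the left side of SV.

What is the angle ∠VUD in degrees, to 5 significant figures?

84.046°

D is at the origin; DS runs at -32.2° with length 30.1, so S = 30.1·(cos -32.2°, sin -32.2°) = (25.470, -16.040). ∠DSV = 151.7°, so SV runs at -32.2° + (180° − 151.7°) = -3.9000° from the x-axis; with |SV| = 24.6, V = S + 24.6·(cos -3.9000°, sin -3.9000°) = (50.013, -17.713). SV is perpendicular to VU; with |VU| = 19.6 on the left of SV, U = V + 19.6·(0.068015, 0.99768) = (51.347, 1.8419). Then cos ∠VUD = UV·UD / (|UV||UD|), giving 84.046°.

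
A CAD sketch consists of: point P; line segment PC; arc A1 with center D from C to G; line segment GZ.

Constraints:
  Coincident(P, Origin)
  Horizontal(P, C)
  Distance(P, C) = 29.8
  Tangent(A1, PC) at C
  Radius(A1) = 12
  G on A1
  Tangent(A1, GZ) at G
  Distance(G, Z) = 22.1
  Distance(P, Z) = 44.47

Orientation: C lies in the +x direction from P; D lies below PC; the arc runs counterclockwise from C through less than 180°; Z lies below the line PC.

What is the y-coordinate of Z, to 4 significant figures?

-36.71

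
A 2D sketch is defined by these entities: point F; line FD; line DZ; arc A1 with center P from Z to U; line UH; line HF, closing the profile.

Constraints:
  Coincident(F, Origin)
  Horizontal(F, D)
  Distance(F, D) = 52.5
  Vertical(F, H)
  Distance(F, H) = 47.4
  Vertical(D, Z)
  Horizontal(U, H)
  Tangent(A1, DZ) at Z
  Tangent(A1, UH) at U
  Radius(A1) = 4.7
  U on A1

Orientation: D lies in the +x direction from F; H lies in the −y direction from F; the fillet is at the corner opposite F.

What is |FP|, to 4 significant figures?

64.09

FH is vertical with |FH| = 47.4 and H on the −y side, so H = (0.000, -47.40). The virtual corner opposite F is at (52.50, -47.40). Tangency of A1 to DZ means the radius PZ is perpendicular to DZ and since A1 is tangent to UH there, PU ⟂ UH, with radius 4.7, so the center P sits 4.7 in from both sides at P = (47.80, -42.70). Then |FP| = |P − F| = 64.09.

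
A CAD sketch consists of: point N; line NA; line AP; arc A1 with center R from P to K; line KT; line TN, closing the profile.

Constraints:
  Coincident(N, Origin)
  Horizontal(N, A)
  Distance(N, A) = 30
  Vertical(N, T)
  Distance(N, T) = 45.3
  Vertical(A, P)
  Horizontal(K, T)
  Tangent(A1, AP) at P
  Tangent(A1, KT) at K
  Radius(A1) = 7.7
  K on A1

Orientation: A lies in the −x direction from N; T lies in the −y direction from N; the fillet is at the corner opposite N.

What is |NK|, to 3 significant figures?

50.5

N is at the origin; NA is horizontal with |NA| = 30.0 and A on the −x side, so A = (-30.0, 0.00). NT is vertical with |NT| = 45.3 and T on the −y side, so T = (0.00, -45.3). The virtual corner opposite N is at (-30.0, -45.3). Since A1 is tangent to AP there, RP ⟂ AP and the tangent condition forces RK to be normal to KT, with radius 7.7, so the center R sits 7.7 in from both sides at R = (-22.3, -37.6). That places the tangent points at P = (-30.0, -37.6) on AP and K = (-22.3, -45.3) on KT. Then |NK| = |K − N| = 50.5.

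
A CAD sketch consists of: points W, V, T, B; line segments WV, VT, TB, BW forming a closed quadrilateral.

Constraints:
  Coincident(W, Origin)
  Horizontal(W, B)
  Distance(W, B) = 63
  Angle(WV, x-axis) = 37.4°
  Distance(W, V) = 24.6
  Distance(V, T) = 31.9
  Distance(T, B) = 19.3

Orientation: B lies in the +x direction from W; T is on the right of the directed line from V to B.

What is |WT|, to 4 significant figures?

44.67

Checks: |VT| = 31.90 ✓; |TB| = 19.30 ✓.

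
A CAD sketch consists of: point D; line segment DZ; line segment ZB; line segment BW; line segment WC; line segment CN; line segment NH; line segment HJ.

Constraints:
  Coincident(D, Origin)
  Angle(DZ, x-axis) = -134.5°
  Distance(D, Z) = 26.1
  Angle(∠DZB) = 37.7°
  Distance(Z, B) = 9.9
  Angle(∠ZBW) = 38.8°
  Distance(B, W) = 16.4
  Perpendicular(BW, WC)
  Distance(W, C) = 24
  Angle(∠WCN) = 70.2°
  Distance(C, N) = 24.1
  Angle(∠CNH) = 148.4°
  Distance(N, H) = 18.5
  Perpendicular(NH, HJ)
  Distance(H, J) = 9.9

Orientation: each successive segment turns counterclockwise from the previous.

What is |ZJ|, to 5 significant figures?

20.921

D is at the origin; DZ runs at -134.5° with length 26.1, so Z = (-18.294, -18.616). ∠DZB = 37.7° gives ZB at 7.8000° from the x-axis; with |ZB| = 9.9, B = (-8.4853, -17.272). ∠ZBW = 38.8° gives BW at 149.00° from the x-axis; with |BW| = 16.4, W = (-22.543, -8.8256). BW ⟂ WC, so WC runs at -121.00°; with |WC| = 24.0, C = (-34.904, -29.398). ∠WCN = 70.2° gives CN at -11.200° from the x-axis; with |CN| = 24.1, N = (-11.263, -34.079). ∠CNH = 148.4° gives NH at 20.400° from the x-axis; with |NH| = 18.5, H = (6.0770, -27.630). NH ⟂ HJ, so HJ runs at 110.40°; with |HJ| = 9.9, J = (2.6261, -18.351). Then |ZJ| = |J − Z| = 20.921.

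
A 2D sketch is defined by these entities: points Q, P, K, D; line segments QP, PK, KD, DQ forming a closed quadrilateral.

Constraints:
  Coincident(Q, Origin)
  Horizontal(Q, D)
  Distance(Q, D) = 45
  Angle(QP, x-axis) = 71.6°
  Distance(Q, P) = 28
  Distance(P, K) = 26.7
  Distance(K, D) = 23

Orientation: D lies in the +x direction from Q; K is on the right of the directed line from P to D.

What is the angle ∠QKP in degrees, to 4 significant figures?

68.72°

Checks: |PK| = 26.70 ✓; |KD| = 23.00 ✓.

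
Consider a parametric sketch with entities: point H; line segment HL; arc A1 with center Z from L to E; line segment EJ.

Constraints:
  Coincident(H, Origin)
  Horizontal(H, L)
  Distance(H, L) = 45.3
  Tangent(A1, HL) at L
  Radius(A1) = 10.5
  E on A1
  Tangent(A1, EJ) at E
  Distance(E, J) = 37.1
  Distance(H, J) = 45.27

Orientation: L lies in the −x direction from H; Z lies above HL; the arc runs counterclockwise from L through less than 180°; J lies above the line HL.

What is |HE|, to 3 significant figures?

36.2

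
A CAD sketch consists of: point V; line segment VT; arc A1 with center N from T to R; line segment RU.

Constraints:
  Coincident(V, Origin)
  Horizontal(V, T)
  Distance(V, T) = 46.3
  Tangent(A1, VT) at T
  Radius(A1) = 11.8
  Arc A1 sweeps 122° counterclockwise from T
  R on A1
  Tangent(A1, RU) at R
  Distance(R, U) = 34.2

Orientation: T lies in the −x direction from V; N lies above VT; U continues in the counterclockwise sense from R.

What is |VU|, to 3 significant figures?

71.9

V is at the origin; VT is horizontal with |VT| = 46.3 and T on the −x side, so T = (-46.3, 0.00). Since A1 is tangent to VT there, NT ⟂ VT, so N = T + (0, 11.8) = (-46.3, 11.8). On A1, T sits at bearing -90° from N; a 122° counterclockwise sweep puts R at bearing 32°, so R = N + 11.8·(cos 32°, sin 32°) = (-36.3, 18.1). Since A1 is tangent to RU there, NR ⟂ RU, so RU runs along (−sin 32°, cos 32°); with |RU| = 34.2, U = (-54.4, 47.1). Then |VU| = |U − V| = 71.9.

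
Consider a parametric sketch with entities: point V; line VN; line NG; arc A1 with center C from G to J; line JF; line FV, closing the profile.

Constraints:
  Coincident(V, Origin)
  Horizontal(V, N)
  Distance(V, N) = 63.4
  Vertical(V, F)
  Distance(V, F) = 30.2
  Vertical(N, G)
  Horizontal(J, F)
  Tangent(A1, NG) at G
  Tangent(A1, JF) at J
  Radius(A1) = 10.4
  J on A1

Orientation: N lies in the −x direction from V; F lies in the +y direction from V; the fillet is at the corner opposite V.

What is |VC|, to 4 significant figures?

56.58

V and F share the same x with |VF| = 30.2 and F on the +y side, so F = (0.000, 30.20). The virtual corner opposite V is at (-63.40, 30.20). The tangent condition forces CG to be normal to NG and tangency of A1 to JF means the radius CJ is perpendicular to JF, with radius 10.4, so the center C sits 10.4 in from both sides at C = (-53.00, 19.80). Then |VC| = |C − V| = 56.58.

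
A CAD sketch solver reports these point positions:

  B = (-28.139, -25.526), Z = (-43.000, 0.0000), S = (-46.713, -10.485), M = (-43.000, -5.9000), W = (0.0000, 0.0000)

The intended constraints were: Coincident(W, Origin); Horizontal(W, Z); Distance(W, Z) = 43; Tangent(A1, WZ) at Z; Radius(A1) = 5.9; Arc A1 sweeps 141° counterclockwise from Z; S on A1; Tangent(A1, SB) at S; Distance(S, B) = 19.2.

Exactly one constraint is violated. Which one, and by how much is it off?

Distance(S, B) = 19.2 — off by 4.70.

W = (0.00, 0.00) ✓; W.y = 0.00, Z.y = 0.00 ✓; |WZ| = 43.00 ✓; ∠(MZ, ZW) = 90.00° ✓; |MZ| = 5.900 ✓; bearing(M→S) − bearing(M→Z) = 141.0° ✓; |MS| = 5.900 ✓; ∠(MS, SB) = 90.00° ✓; |SB| = 23.90 ✗.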